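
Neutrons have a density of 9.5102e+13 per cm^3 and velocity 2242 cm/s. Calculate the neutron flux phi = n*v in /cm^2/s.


phi = n * v
phi = 9.5102e+13 * 2242
phi = 2.1322e+17 /cm^2/s

2.1322e+17


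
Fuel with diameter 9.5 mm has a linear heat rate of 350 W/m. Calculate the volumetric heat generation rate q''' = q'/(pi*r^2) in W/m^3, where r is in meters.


r = D / 2 / 1000 = 9.5 / 2 / 1000 = 0.00475 m
q''' = q' / (pi * r^2)
q''' = 350 / (pi * 0.00475^2)
q''' = 4.9378e+06 W/m^3

4.9378e+06


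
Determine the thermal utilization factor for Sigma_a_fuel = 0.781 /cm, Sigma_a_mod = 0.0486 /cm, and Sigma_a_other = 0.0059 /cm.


f = Sigma_a_fuel / (Sigma_a_fuel + Sigma_a_mod + Sigma_a_other)
f = 0.781 / (0.781 + 0.0486 + 0.0059)
f = 0.93477

0.93477


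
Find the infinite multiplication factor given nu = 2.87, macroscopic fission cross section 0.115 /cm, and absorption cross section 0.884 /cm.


k_inf = nu * Sigma_f / Sigma_a
k_inf = 2.87 * 0.115 / 0.884
k_inf = 0.37336

0.37336


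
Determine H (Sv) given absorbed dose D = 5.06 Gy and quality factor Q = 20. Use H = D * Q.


H = D * Q
H = 5.06 * 20
H = 101.20 Sv

101.20


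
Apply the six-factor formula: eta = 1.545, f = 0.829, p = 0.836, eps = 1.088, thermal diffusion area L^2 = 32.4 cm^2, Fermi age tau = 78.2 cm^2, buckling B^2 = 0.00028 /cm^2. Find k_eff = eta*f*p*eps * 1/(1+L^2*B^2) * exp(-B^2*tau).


k_inf = eta*f*p*eps = 1.545*0.829*0.836*1.088 = 1.164979
P_TNL = 1/(1 + L^2*B^2) = 1/(1 + 32.4*0.00028) = 0.9910096
P_FNL = exp(-B^2*tau) = exp(-0.00028*78.2) = 0.9783420
k_eff = k_inf * P_TNL * P_FNL = 1.164979 * 0.9910096 * 0.9783420
k_eff = 1.1295

1.1295


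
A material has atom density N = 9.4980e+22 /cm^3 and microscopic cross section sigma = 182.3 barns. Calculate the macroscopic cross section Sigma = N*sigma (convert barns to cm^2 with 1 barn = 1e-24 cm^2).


Sigma = N * sigma_barns * 1e-24
Sigma = 9.4980e+22 * 182.3 * 1e-24
Sigma = 17.315 /cm

17.315


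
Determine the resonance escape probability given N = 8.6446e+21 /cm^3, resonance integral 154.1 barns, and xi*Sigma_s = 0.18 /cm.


p = exp(-N * I * 1e-24 / (xi*Sigma_s))
p = exp(-8.6446e+21 * 154.1 * 1e-24 / 0.18)
p = 6.1080e-04

6.1080e-04


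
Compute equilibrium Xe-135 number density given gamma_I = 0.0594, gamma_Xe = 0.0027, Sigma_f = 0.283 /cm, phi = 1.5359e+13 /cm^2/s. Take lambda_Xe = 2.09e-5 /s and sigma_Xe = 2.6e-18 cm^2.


Xe_eq = (gamma_I + gamma_Xe) * Sigma_f * phi / (lambda_Xe + sigma_Xe * phi)
Numerator = (0.0594 + 0.0027) * 0.283 * 1.5359e+13 = 2.699237e+11
Denominator = 2.09e-5 + 2.6e-18 * 1.5359e+13 = 6.083340e-05
Xe_eq = 2.699237e+11 / 6.083340e-05 = 4.4371e+15 /cm^3

4.4371e+15


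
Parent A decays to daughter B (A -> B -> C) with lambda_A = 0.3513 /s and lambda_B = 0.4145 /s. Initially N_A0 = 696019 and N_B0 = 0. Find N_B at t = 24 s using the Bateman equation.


N_B(t) = lambda_A * N_A0 / (lambda_B - lambda_A) * [exp(-lambda_A*t) - exp(-lambda_B*t)]
exp(-0.3513*24) = 2.179598e-04; exp(-0.4145*24) = 4.782318e-05
N_B = 0.3513 * 696019 / (0.4145 - 0.3513) * (2.179598e-04 - 4.782318e-05)
N_B = 658.23

658.23


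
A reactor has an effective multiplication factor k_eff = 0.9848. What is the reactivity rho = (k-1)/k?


rho = (k_eff - 1) / k_eff
rho = (0.9848 - 1) / 0.9848
rho = -0.015435

-0.015435


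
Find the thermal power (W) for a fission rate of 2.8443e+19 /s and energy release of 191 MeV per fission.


P = fission_rate * E_MeV * 1.602e-13
P = 2.8443e+19 * 191 * 1.602e-13
P = 8.7030e+08 W

8.7030e+08


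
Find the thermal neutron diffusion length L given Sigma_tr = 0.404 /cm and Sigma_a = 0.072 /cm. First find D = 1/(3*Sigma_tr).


D = 1 / (3 * Sigma_tr) = 1 / (3 * 0.404) = 0.8250825 cm
L = sqrt(D / Sigma_a)
L = sqrt(0.8250825 / 0.072)
L = 3.3852 cm

3.3852


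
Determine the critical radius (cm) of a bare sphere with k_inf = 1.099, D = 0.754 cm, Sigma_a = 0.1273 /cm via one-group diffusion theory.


L^2 = D / Sigma_a = 0.754 / 0.1273 = 5.923016 cm^2
B_m^2 = (k_inf - 1) / L^2 = (1.099 - 1) / 5.923016 = 0.01671446 /cm^2
For a bare sphere: B_g = pi/R, so R_c = pi / sqrt(B_m^2)
R_c = pi / sqrt(0.01671446) = 24.300 cm

24.300


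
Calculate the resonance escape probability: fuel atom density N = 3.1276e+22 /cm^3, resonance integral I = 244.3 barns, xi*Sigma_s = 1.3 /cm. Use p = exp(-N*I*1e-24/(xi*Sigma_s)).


p = exp(-N * I * 1e-24 / (xi*Sigma_s))
p = exp(-3.1276e+22 * 244.3 * 1e-24 / 1.3)
p = 0.0028018

0.0028018


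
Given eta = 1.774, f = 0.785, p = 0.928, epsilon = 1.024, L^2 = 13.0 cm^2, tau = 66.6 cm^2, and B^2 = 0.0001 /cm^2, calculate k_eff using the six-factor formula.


k_inf = eta*f*p*eps = 1.774*0.785*0.928*1.024 = 1.323339
P_TNL = 1/(1 + L^2*B^2) = 1/(1 + 13.0*0.0001) = 0.9987017
P_FNL = exp(-B^2*tau) = exp(-0.0001*66.6) = 0.9933621
k_eff = k_inf * P_TNL * P_FNL = 1.323339 * 0.9987017 * 0.9933621
k_eff = 1.3128

1.3128


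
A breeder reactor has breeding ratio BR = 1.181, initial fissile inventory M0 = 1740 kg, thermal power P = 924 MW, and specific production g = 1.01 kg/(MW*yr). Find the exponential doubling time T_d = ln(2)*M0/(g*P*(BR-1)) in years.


Breeding gain G = BR - 1 = 1.181 - 1 = 0.181
Fissile production rate = g * P * G = 1.01 * 924 * 0.181 = 168.91644 kg/yr
T_d = ln(2) * M0 / (g * P * G)
T_d = ln(2) * 1740 / 168.91644 = 7.1401 yr

7.1401


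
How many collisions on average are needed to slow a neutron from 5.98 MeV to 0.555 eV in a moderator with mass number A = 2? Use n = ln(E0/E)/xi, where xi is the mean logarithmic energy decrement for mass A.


xi = 1 + (A-1)^2/(2A)*ln((A-1)/(A+1)) = 0.7253469 (for A = 2)
n = ln(E0/E) / xi
n = ln(5.98e6 / 0.555) / 0.7253469
n = ln(1.077477e+07) / 0.7253469 = 22.324

22.324


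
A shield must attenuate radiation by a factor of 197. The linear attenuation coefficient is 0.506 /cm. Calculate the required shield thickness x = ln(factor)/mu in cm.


x = ln(factor) / mu
x = ln(197) / 0.506
x = 10.441 cm

10.441


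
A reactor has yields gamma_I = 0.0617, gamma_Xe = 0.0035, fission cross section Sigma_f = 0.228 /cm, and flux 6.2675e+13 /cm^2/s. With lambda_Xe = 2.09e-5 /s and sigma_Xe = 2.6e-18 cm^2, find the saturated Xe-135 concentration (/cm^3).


Xe_eq = (gamma_I + gamma_Xe) * Sigma_f * phi / (lambda_Xe + sigma_Xe * phi)
Numerator = (0.0617 + 0.0035) * 0.228 * 6.2675e+13 = 9.317015e+11
Denominator = 2.09e-5 + 2.6e-18 * 6.2675e+13 = 1.838550e-04
Xe_eq = 9.317015e+11 / 1.838550e-04 = 5.0676e+15 /cm^3

5.0676e+15


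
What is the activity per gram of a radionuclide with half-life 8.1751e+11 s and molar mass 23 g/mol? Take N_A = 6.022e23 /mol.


lambda = ln(2) / t_half = ln(2) / 8.1751e+11 = 8.478761e-13 /s
SA = lambda * N_A / M
SA = 8.478761e-13 * 6.022e23 / 23
SA = 2.2200e+10 Bq/g

2.2200e+10


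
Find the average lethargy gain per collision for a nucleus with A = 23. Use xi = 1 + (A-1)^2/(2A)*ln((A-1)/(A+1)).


xi = 1 + (A-1)^2/(2A) * ln((A-1)/(A+1))
xi = 1 + (23-1)^2/(2*23) * ln((23-1)/(23 +1))
xi = 0.084489

0.084489


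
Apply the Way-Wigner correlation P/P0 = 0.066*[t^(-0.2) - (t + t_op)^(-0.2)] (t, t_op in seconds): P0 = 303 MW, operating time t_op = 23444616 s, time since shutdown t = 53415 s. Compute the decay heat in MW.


P/P0 = 0.066 * [t^(-0.2) - (t + t_op)^(-0.2)]
P/P0 = 0.066 * [53415^(-0.2) - (53415 + 23444616)^(-0.2)]
P/P0 = 0.066 * [0.1133620 - 0.03355782] = 0.005267076
P = 303 * 0.005267076 = 1.5959 MW

1.5959


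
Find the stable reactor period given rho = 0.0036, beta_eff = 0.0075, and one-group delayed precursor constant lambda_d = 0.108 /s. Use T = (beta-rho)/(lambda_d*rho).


T = (beta - rho) / (lambda_d * rho)
T = (0.0075 - 0.0036) / (0.108 * 0.0036)
T = 10.031 s

10.031


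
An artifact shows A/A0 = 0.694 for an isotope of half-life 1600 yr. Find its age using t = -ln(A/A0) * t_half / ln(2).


lambda = ln(2) / t_half = ln(2) / 1600 = 4.332170e-04 /yr
t = -ln(A/A0) / lambda
t = -ln(0.694) / 4.332170e-04
t = 843.19 yr

843.19


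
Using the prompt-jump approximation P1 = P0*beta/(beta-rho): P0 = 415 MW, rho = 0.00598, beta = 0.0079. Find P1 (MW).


P1/P0 = beta / (beta - rho)
P1/P0 = 0.0079 / (0.0079 - 0.00598) = 4.114583
P1 = 415 * 4.114583 = 1707.6 MW

1707.6


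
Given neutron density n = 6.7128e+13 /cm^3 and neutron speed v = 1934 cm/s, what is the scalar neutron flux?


phi = n * v
phi = 6.7128e+13 * 1934
phi = 1.2983e+17 /cm^2/s

1.2983e+17


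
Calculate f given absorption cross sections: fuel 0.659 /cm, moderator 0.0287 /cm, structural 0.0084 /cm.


f = Sigma_a_fuel / (Sigma_a_fuel + Sigma_a_mod + Sigma_a_other)
f = 0.659 / (0.659 + 0.0287 + 0.0084)
f = 0.94670

0.94670


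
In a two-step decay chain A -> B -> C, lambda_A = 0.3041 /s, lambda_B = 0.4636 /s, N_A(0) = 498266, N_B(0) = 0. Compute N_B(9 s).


N_B(t) = lambda_A * N_A0 / (lambda_B - lambda_A) * [exp(-lambda_A*t) - exp(-lambda_B*t)]
exp(-0.3041*9) = 0.06477083; exp(-0.4636*9) = 0.01541522
N_B = 0.3041 * 498266 / (0.4636 - 0.3041) * (0.06477083 - 0.01541522)
N_B = 46887

46887


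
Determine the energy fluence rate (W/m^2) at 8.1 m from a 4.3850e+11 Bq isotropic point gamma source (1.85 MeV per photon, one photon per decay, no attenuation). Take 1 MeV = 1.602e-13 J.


psi = A * E * 1.602e-13 / (4*pi*r^2)
psi = 4.3850e+11 * 1.85 * 1.602e-13 / (4*pi*8.1^2)
psi = 1.5762e-04 W/m^2

1.5762e-04


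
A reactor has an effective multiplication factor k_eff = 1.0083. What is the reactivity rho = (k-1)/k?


rho = (k_eff - 1) / k_eff
rho = (1.0083 - 1) / 1.0083
rho = 0.0082317

0.0082317


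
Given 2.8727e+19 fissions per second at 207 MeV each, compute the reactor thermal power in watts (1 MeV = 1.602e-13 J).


P = fission_rate * E_MeV * 1.602e-13
P = 2.8727e+19 * 207 * 1.602e-13
P = 9.5263e+08 W

9.5263e+08


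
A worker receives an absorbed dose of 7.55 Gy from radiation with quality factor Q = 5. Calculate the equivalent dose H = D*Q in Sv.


H = D * Q
H = 7.55 * 5
H = 37.750 Sv

37.750


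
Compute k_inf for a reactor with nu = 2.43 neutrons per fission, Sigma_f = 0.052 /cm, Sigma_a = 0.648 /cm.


k_inf = nu * Sigma_f / Sigma_a
k_inf = 2.43 * 0.052 / 0.648
k_inf = 0.19500

0.19500


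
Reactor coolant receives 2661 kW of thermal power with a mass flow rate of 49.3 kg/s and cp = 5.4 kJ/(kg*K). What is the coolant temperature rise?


dT = Q / (m_dot * cp)
dT = 2661 / (49.3 * 5.4)
dT = 9.9955 C

9.9955


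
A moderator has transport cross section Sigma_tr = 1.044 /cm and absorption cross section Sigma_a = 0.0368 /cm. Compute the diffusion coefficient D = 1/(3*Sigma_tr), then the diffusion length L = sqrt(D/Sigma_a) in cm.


D = 1 / (3 * Sigma_tr) = 1 / (3 * 1.044) = 0.3192848 cm
L = sqrt(D / Sigma_a)
L = sqrt(0.3192848 / 0.0368)
L = 2.9455 cm

2.9455


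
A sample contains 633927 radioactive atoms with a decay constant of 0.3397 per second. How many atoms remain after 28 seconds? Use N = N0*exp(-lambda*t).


N = N0 * exp(-lambda * t)
N = 633927 * exp(-0.3397 * 28)
N = 46.903

46.903


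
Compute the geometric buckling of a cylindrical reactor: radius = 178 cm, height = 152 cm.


B^2 = (2.405/R)^2 + (pi/H)^2
B^2 = (2.405/178)^2 + (pi/152)^2
B^2 = 6.0974e-04 /cm^2

6.0974e-04


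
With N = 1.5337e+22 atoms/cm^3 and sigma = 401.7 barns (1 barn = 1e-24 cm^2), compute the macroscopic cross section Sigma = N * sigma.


Sigma = N * sigma_barns * 1e-24
Sigma = 1.5337e+22 * 401.7 * 1e-24
Sigma = 6.1609 /cm

6.1609


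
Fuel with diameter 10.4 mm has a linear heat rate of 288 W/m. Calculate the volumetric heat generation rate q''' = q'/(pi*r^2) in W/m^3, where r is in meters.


r = D / 2 / 1000 = 10.4 / 2 / 1000 = 0.0052 m
q''' = q' / (pi * r^2)
q''' = 288 / (pi * 0.0052^2)
q''' = 3.3903e+06 W/m^3

3.3903e+06


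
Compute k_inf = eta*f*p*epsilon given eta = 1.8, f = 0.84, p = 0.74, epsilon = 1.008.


k_inf = eta * f * p * epsilon
k_inf = 1.8 * 0.84 * 0.74 * 1.008
k_inf = 1.1278

1.1278


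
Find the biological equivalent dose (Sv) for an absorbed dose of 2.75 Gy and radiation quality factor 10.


H = D * Q
H = 2.75 * 10
H = 27.500 Sv

27.500


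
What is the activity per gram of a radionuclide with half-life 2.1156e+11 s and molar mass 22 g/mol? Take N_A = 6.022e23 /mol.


lambda = ln(2) / t_half = ln(2) / 2.1156e+11 = 3.276362e-12 /s
SA = lambda * N_A / M
SA = 3.276362e-12 * 6.022e23 / 22
SA = 8.9683e+10 Bq/g

8.9683e+10


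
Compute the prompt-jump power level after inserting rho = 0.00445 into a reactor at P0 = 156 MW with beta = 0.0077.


P1/P0 = beta / (beta - rho)
P1/P0 = 0.0077 / (0.0077 - 0.00445) = 2.369231
P1 = 156 * 2.369231 = 369.60 MW

369.60


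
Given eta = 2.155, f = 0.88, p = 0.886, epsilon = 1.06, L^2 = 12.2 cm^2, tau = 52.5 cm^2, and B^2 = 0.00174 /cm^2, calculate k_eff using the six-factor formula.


k_inf = eta*f*p*eps = 2.155*0.88*0.886*1.06 = 1.781023
P_TNL = 1/(1 + L^2*B^2) = 1/(1 + 12.2*0.00174) = 0.9792133
P_FNL = exp(-B^2*tau) = exp(-0.00174*52.5) = 0.9126982
k_eff = k_inf * P_TNL * P_FNL = 1.781023 * 0.9792133 * 0.9126982
k_eff = 1.5917

1.5917


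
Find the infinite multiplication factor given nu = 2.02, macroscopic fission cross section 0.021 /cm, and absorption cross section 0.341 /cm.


k_inf = nu * Sigma_f / Sigma_a
k_inf = 2.02 * 0.021 / 0.341
k_inf = 0.12440

0.12440


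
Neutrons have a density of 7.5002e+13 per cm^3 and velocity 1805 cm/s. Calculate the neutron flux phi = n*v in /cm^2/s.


phi = n * v
phi = 7.5002e+13 * 1805
phi = 1.3538e+17 /cm^2/s

1.3538e+17


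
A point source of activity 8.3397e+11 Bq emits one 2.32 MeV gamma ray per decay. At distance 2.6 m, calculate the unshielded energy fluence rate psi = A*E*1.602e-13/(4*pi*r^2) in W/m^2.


psi = A * E * 1.602e-13 / (4*pi*r^2)
psi = 8.3397e+11 * 2.32 * 1.602e-13 / (4*pi*2.6^2)
psi = 0.0036488 W/m^2

0.0036488


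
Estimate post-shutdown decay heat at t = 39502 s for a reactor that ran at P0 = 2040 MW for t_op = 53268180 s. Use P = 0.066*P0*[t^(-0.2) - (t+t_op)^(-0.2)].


P/P0 = 0.066 * [t^(-0.2) - (t + t_op)^(-0.2)]
P/P0 = 0.066 * [39502^(-0.2) - (39502 + 53268180)^(-0.2)]
P/P0 = 0.066 * [0.1204138 - 0.02848669] = 0.006067189
P = 2040 * 0.006067189 = 12.377 MW

12.377


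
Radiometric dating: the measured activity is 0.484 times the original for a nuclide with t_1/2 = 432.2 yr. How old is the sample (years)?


lambda = ln(2) / t_half = ln(2) / 432.2 = 0.001603765 /yr
t = -ln(A/A0) / lambda
t = -ln(0.484) / 0.001603765
t = 452.48 yr

452.48


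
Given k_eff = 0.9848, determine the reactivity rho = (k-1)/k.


rho = (k_eff - 1) / k_eff
rho = (0.9848 - 1) / 0.9848
rho = -0.015435

-0.015435


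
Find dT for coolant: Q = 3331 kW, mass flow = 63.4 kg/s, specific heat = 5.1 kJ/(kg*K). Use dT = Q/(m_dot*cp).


dT = Q / (m_dot * cp)
dT = 3331 / (63.4 * 5.1)
dT = 10.302 C

10.302


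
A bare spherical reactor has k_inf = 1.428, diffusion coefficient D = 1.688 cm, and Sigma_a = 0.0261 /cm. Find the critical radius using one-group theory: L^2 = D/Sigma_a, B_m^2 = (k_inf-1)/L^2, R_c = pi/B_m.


L^2 = D / Sigma_a = 1.688 / 0.0261 = 64.67433 cm^2
B_m^2 = (k_inf - 1) / L^2 = (1.428 - 1) / 64.67433 = 0.006617772 /cm^2
For a bare sphere: B_g = pi/R, so R_c = pi / sqrt(B_m^2)
R_c = pi / sqrt(0.006617772) = 38.618 cm

38.618


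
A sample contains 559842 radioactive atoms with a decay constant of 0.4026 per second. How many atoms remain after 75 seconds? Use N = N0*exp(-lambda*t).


N = N0 * exp(-lambda * t)
N = 559842 * exp(-0.4026 * 75)
N = 4.3107e-08

4.3107e-08


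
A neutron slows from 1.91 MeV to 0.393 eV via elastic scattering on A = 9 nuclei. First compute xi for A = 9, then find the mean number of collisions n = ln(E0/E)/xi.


xi = 1 + (A-1)^2/(2A)*ln((A-1)/(A+1)) = 0.2066007 (for A = 9)
n = ln(E0/E) / xi
n = ln(1.91e6 / 0.393) / 0.2066007
n = ln(4.860051e+06) / 0.2066007 = 74.523

74.523


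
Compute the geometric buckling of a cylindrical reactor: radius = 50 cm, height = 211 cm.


B^2 = (2.405/R)^2 + (pi/H)^2
B^2 = (2.405/50)^2 + (pi/211)^2
B^2 = 0.0025353 /cm^2

0.0025353


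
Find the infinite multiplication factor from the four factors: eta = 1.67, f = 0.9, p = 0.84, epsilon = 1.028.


k_inf = eta * f * p * epsilon
k_inf = 1.67 * 0.9 * 0.84 * 1.028
k_inf = 1.2979

1.2979


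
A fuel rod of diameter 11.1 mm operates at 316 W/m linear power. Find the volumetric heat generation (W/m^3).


r = D / 2 / 1000 = 11.1 / 2 / 1000 = 0.00555 m
q''' = q' / (pi * r^2)
q''' = 316 / (pi * 0.00555^2)
q''' = 3.2655e+06 W/m^3

3.2655e+06


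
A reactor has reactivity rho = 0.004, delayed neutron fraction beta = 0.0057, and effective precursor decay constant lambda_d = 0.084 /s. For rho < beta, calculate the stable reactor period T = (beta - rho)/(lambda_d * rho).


T = (beta - rho) / (lambda_d * rho)
T = (0.0057 - 0.004) / (0.084 * 0.004)
T = 5.0595 s

5.0595


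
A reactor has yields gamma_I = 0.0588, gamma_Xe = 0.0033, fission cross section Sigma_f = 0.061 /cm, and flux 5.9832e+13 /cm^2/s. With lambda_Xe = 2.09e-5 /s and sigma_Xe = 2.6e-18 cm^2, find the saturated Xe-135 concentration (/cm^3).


Xe_eq = (gamma_I + gamma_Xe) * Sigma_f * phi / (lambda_Xe + sigma_Xe * phi)
Numerator = (0.0588 + 0.0033) * 0.061 * 5.9832e+13 = 2.266496e+11
Denominator = 2.09e-5 + 2.6e-18 * 5.9832e+13 = 1.764632e-04
Xe_eq = 2.266496e+11 / 1.764632e-04 = 1.2844e+15 /cm^3

1.2844e+15


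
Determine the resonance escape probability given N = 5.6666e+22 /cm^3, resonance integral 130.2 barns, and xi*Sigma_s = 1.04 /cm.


p = exp(-N * I * 1e-24 / (xi*Sigma_s))
p = exp(-5.6666e+22 * 130.2 * 1e-24 / 1.04)
p = 8.2995e-04

8.2995e-04


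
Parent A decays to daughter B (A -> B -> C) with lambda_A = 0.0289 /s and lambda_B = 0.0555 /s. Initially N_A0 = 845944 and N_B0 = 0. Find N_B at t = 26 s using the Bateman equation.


N_B(t) = lambda_A * N_A0 / (lambda_B - lambda_A) * [exp(-lambda_A*t) - exp(-lambda_B*t)]
exp(-0.0289*26) = 0.4717057; exp(-0.0555*26) = 0.2362180
N_B = 0.0289 * 845944 / (0.0555 - 0.0289) * (0.4717057 - 0.2362180)
N_B = 216434

216434


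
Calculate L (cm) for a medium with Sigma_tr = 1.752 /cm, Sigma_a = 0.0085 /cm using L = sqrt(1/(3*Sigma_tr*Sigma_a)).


D = 1 / (3 * Sigma_tr) = 1 / (3 * 1.752) = 0.1902588 cm
L = sqrt(D / Sigma_a)
L = sqrt(0.1902588 / 0.0085)
L = 4.7311 cm

4.7311


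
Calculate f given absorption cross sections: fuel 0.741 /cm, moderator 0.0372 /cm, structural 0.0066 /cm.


f = Sigma_a_fuel / (Sigma_a_fuel + Sigma_a_mod + Sigma_a_other)
f = 0.741 / (0.741 + 0.0372 + 0.0066)
f = 0.94419

0.94419


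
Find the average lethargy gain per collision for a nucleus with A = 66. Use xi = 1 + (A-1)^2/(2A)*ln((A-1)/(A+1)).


xi = 1 + (A-1)^2/(2A) * ln((A-1)/(A+1))
xi = 1 + (66-1)^2/(2*66) * ln((66-1)/(66 +1))
xi = 0.029999

0.029999


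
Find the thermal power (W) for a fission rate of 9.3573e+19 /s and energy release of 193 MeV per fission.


P = fission_rate * E_MeV * 1.602e-13
P = 9.3573e+19 * 193 * 1.602e-13
P = 2.8931e+09 W

2.8931e+09


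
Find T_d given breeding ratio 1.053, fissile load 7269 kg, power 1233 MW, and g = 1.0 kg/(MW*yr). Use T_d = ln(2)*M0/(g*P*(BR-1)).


Breeding gain G = BR - 1 = 1.053 - 1 = 0.053
Fissile production rate = g * P * G = 1.0 * 1233 * 0.053 = 65.349 kg/yr
T_d = ln(2) * M0 / (g * P * G)
T_d = ln(2) * 7269 / 65.349 = 77.101 yr

77.101


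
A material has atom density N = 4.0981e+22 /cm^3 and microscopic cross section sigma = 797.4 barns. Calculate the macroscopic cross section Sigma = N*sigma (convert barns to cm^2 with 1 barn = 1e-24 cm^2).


Sigma = N * sigma_barns * 1e-24
Sigma = 4.0981e+22 * 797.4 * 1e-24
Sigma = 32.678 /cm

32.678


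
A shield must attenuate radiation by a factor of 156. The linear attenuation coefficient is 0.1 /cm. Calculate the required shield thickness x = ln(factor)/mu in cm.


x = ln(factor) / mu
x = ln(156) / 0.1
x = 50.499 cm

50.499


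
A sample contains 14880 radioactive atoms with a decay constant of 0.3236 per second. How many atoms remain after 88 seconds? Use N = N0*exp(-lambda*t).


N = N0 * exp(-lambda * t)
N = 14880 * exp(-0.3236 * 88)
N = 6.3868e-09

6.3868e-09


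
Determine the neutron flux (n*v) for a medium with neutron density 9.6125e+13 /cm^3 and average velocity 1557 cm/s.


phi = n * v
phi = 9.6125e+13 * 1557
phi = 1.4967e+17 /cm^2/s

1.4967e+17


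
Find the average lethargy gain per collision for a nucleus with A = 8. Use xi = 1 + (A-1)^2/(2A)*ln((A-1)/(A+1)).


xi = 1 + (A-1)^2/(2A) * ln((A-1)/(A+1))
xi = 1 + (8-1)^2/(2*8) * ln((8-1)/(8 +1))
xi = 0.23035

0.23035


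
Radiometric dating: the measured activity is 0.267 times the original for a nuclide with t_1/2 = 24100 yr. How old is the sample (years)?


lambda = ln(2) / t_half = ln(2) / 24100 = 2.876129e-05 /yr
t = -ln(A/A0) / lambda
t = -ln(0.267) / 2.876129e-05
t = 45913 yr

45913


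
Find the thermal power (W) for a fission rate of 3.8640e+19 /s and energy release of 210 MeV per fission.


P = fission_rate * E_MeV * 1.602e-13
P = 3.8640e+19 * 210 * 1.602e-13
P = 1.2999e+09 W

1.2999e+09


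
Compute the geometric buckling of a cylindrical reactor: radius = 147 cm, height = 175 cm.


B^2 = (2.405/R)^2 + (pi/H)^2
B^2 = (2.405/147)^2 + (pi/175)^2
B^2 = 5.8994e-04 /cm^2

5.8994e-04


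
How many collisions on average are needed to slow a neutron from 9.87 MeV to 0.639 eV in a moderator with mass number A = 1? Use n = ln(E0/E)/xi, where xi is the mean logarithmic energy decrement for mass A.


xi = 1 + (A-1)^2/(2A)*ln((A-1)/(A+1)) = 1 (for A = 1)
n = ln(E0/E) / xi
n = ln(9.87e6 / 0.639) / 1
n = ln(1.544601e+07) / 1 = 16.553

16.553


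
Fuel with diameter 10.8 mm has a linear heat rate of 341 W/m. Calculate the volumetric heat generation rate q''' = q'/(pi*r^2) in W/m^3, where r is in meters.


r = D / 2 / 1000 = 10.8 / 2 / 1000 = 0.0054 m
q''' = q' / (pi * r^2)
q''' = 341 / (pi * 0.0054^2)
q''' = 3.7223e+06 W/m^3

3.7223e+06


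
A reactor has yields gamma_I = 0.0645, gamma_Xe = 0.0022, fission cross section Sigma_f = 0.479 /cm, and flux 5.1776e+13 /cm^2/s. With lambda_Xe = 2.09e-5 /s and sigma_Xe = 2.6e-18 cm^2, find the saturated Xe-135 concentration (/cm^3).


Xe_eq = (gamma_I + gamma_Xe) * Sigma_f * phi / (lambda_Xe + sigma_Xe * phi)
Numerator = (0.0645 + 0.0022) * 0.479 * 5.1776e+13 = 1.654207e+12
Denominator = 2.09e-5 + 2.6e-18 * 5.1776e+13 = 1.555176e-04
Xe_eq = 1.654207e+12 / 1.555176e-04 = 1.0637e+16 /cm^3

1.0637e+16


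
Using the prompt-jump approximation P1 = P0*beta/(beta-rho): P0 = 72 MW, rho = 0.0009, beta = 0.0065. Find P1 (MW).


P1/P0 = beta / (beta - rho)
P1/P0 = 0.0065 / (0.0065 - 0.0009) = 1.160714
P1 = 72 * 1.160714 = 83.571 MW

83.571


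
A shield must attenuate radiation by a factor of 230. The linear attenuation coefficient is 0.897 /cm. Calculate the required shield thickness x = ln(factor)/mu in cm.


x = ln(factor) / mu
x = ln(230) / 0.897
x = 6.0625 cm

6.0625


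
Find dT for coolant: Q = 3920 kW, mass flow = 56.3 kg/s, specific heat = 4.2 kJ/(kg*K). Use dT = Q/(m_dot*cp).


dT = Q / (m_dot * cp)
dT = 3920 / (56.3 * 4.2)
dT = 16.578 C

16.578


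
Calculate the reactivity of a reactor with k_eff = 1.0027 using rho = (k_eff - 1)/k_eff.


rho = (k_eff - 1) / k_eff
rho = (1.0027 - 1) / 1.0027
rho = 0.0026927

0.0026927


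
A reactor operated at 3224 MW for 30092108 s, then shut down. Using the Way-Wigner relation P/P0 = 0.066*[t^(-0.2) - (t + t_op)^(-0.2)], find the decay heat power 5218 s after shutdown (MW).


P/P0 = 0.066 * [t^(-0.2) - (t + t_op)^(-0.2)]
P/P0 = 0.066 * [5218^(-0.2) - (5218 + 30092108)^(-0.2)]
P/P0 = 0.066 * [0.1805091 - 0.03193702] = 0.009805757
P = 3224 * 0.009805757 = 31.614 MW

31.614


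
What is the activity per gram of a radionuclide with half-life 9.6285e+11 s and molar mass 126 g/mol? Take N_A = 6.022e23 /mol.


lambda = ln(2) / t_half = ln(2) / 9.6285e+11 = 7.198911e-13 /s
SA = lambda * N_A / M
SA = 7.198911e-13 * 6.022e23 / 126
SA = 3.4406e+09 Bq/g

3.4406e+09


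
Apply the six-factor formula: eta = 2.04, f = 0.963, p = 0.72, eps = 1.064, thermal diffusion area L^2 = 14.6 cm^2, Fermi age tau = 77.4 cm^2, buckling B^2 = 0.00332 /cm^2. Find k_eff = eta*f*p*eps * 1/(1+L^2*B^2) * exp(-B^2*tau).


k_inf = eta*f*p*eps = 2.04*0.963*0.72*1.064 = 1.504979
P_TNL = 1/(1 + L^2*B^2) = 1/(1 + 14.6*0.00332) = 0.9537689
P_FNL = exp(-B^2*tau) = exp(-0.00332*77.4) = 0.7733930
k_eff = k_inf * P_TNL * P_FNL = 1.504979 * 0.9537689 * 0.7733930
k_eff = 1.1101

1.1101


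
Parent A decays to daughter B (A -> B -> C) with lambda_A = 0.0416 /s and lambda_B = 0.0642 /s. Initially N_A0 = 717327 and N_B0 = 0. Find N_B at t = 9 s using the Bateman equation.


N_B(t) = lambda_A * N_A0 / (lambda_B - lambda_A) * [exp(-lambda_A*t) - exp(-lambda_B*t)]
exp(-0.0416*9) = 0.6877018; exp(-0.0642*9) = 0.5611315
N_B = 0.0416 * 717327 / (0.0642 - 0.0416) * (0.6877018 - 0.5611315)
N_B = 167122

167122


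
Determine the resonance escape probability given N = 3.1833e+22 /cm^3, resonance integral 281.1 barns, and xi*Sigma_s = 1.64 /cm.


p = exp(-N * I * 1e-24 / (xi*Sigma_s))
p = exp(-3.1833e+22 * 281.1 * 1e-24 / 1.64)
p = 0.0042695

0.0042695


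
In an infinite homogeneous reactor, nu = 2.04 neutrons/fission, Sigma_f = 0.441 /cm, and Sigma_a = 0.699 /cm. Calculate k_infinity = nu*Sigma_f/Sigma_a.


k_inf = nu * Sigma_f / Sigma_a
k_inf = 2.04 * 0.441 / 0.699
k_inf = 1.2870

1.2870


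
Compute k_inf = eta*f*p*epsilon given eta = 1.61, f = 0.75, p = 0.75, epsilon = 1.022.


k_inf = eta * f * p * epsilon
k_inf = 1.61 * 0.75 * 0.75 * 1.022
k_inf = 0.92555

0.92555


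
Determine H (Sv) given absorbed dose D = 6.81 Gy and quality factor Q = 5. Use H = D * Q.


H = D * Q
H = 6.81 * 5
H = 34.050 Sv

34.050


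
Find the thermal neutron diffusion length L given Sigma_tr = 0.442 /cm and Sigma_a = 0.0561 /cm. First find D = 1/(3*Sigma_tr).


D = 1 / (3 * Sigma_tr) = 1 / (3 * 0.442) = 0.7541478 cm
L = sqrt(D / Sigma_a)
L = sqrt(0.7541478 / 0.0561)
L = 3.6665 cm

3.6665


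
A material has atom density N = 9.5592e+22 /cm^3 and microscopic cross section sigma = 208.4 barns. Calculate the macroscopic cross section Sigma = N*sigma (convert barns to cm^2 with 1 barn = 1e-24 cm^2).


Sigma = N * sigma_barns * 1e-24
Sigma = 9.5592e+22 * 208.4 * 1e-24
Sigma = 19.921 /cm

19.921


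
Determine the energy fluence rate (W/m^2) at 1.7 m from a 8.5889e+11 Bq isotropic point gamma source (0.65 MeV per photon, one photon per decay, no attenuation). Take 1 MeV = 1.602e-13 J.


psi = A * E * 1.602e-13 / (4*pi*r^2)
psi = 8.5889e+11 * 0.65 * 1.602e-13 / (4*pi*1.7^2)
psi = 0.0024627 W/m^2

0.0024627


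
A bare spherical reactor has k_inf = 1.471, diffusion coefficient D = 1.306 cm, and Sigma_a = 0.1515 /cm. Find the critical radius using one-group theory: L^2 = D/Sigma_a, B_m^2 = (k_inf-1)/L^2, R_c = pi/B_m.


L^2 = D / Sigma_a = 1.306 / 0.1515 = 8.620462 cm^2
B_m^2 = (k_inf - 1) / L^2 = (1.471 - 1) / 8.620462 = 0.05463744 /cm^2
For a bare sphere: B_g = pi/R, so R_c = pi / sqrt(B_m^2)
R_c = pi / sqrt(0.05463744) = 13.440 cm

13.440


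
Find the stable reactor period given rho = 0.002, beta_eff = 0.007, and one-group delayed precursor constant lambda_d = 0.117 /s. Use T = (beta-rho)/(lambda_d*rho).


T = (beta - rho) / (lambda_d * rho)
T = (0.007 - 0.002) / (0.117 * 0.002)
T = 21.368 s

21.368


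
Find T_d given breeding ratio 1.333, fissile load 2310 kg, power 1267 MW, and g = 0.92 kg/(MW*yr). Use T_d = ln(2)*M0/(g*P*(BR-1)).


Breeding gain G = BR - 1 = 1.333 - 1 = 0.333
Fissile production rate = g * P * G = 0.92 * 1267 * 0.333 = 388.15812 kg/yr
T_d = ln(2) * M0 / (g * P * G)
T_d = ln(2) * 2310 / 388.15812 = 4.1250 yr

4.1250


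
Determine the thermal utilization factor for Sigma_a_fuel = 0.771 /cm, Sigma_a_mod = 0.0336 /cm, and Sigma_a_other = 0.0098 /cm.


f = Sigma_a_fuel / (Sigma_a_fuel + Sigma_a_mod + Sigma_a_other)
f = 0.771 / (0.771 + 0.0336 + 0.0098)
f = 0.94671

0.94671


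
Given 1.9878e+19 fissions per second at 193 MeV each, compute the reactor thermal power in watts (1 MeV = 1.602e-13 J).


P = fission_rate * E_MeV * 1.602e-13
P = 1.9878e+19 * 193 * 1.602e-13
P = 6.1460e+08 W

6.1460e+08


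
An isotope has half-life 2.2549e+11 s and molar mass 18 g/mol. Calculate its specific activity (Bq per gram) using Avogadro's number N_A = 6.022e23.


lambda = ln(2) / t_half = ln(2) / 2.2549e+11 = 3.073960e-12 /s
SA = lambda * N_A / M
SA = 3.073960e-12 * 6.022e23 / 18
SA = 1.0284e+11 Bq/g

1.0284e+11


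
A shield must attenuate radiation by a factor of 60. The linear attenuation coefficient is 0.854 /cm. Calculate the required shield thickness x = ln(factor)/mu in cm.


x = ln(factor) / mu
x = ln(60) / 0.854
x = 4.7943 cm

4.7943


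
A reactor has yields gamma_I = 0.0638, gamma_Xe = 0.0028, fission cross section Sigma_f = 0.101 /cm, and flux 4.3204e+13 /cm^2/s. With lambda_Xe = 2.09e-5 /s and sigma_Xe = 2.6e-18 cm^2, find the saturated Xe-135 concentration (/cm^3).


Xe_eq = (gamma_I + gamma_Xe) * Sigma_f * phi / (lambda_Xe + sigma_Xe * phi)
Numerator = (0.0638 + 0.0028) * 0.101 * 4.3204e+13 = 2.906160e+11
Denominator = 2.09e-5 + 2.6e-18 * 4.3204e+13 = 1.332304e-04
Xe_eq = 2.906160e+11 / 1.332304e-04 = 2.1813e+15 /cm^3

2.1813e+15


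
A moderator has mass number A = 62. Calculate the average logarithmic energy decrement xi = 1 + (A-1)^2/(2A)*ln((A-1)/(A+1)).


xi = 1 + (A-1)^2/(2A) * ln((A-1)/(A+1))
xi = 1 + (62-1)^2/(2*62) * ln((62-1)/(62 +1))
xi = 0.031914

0.031914


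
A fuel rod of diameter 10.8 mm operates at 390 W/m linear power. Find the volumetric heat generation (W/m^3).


r = D / 2 / 1000 = 10.8 / 2 / 1000 = 0.0054 m
q''' = q' / (pi * r^2)
q''' = 390 / (pi * 0.0054^2)
q''' = 4.2572e+06 W/m^3

4.2572e+06


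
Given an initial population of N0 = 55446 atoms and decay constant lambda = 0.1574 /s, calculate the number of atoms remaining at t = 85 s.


N = N0 * exp(-lambda * t)
N = 55446 * exp(-0.1574 * 85)
N = 0.085792

0.085792


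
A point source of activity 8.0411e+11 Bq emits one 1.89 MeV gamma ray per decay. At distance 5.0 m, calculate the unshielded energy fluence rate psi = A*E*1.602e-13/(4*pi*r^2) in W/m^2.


psi = A * E * 1.602e-13 / (4*pi*r^2)
psi = 8.0411e+11 * 1.89 * 1.602e-13 / (4*pi*5.0^2)
psi = 7.7498e-04 W/m^2

7.7498e-04


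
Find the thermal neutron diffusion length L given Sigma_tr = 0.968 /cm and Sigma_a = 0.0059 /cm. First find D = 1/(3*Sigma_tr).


D = 1 / (3 * Sigma_tr) = 1 / (3 * 0.968) = 0.3443526 cm
L = sqrt(D / Sigma_a)
L = sqrt(0.3443526 / 0.0059)
L = 7.6397 cm

7.6397


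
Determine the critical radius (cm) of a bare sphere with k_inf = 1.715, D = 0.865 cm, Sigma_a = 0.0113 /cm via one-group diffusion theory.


L^2 = D / Sigma_a = 0.865 / 0.0113 = 76.54867 cm^2
B_m^2 = (k_inf - 1) / L^2 = (1.715 - 1) / 76.54867 = 0.009340463 /cm^2
For a bare sphere: B_g = pi/R, so R_c = pi / sqrt(B_m^2)
R_c = pi / sqrt(0.009340463) = 32.506 cm

32.506


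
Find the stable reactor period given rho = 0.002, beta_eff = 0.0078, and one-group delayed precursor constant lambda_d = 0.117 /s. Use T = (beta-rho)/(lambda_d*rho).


T = (beta - rho) / (lambda_d * rho)
T = (0.0078 - 0.002) / (0.117 * 0.002)
T = 24.786 s

24.786


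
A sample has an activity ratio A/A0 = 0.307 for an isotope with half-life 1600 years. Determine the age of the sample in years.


lambda = ln(2) / t_half = ln(2) / 1600 = 4.332170e-04 /yr
t = -ln(A/A0) / lambda
t = -ln(0.307) / 4.332170e-04
t = 2725.9 yr

2725.9


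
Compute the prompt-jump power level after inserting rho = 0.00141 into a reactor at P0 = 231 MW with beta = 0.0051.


P1/P0 = beta / (beta - rho)
P1/P0 = 0.0051 / (0.0051 - 0.00141) = 1.382114
P1 = 231 * 1.382114 = 319.27 MW

319.27


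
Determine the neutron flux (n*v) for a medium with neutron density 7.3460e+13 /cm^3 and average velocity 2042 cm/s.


phi = n * v
phi = 7.3460e+13 * 2042
phi = 1.5001e+17 /cm^2/s

1.5001e+17


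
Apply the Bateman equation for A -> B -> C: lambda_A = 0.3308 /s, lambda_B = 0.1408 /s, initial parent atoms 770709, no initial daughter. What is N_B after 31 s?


N_B(t) = lambda_A * N_A0 / (lambda_B - lambda_A) * [exp(-lambda_A*t) - exp(-lambda_B*t)]
exp(-0.3308*31) = 3.518819e-05; exp(-0.1408*31) = 0.01271720
N_B = 0.3308 * 770709 / (0.1408 - 0.3308) * (3.518819e-05 - 0.01271720)
N_B = 17017

17017


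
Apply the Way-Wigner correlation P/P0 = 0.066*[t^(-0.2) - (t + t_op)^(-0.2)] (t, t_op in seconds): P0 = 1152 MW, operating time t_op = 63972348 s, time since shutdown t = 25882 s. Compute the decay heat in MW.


P/P0 = 0.066 * [t^(-0.2) - (t + t_op)^(-0.2)]
P/P0 = 0.066 * [25882^(-0.2) - (25882 + 63972348)^(-0.2)]
P/P0 = 0.066 * [0.1310390 - 0.02746417] = 0.006835939
P = 1152 * 0.006835939 = 7.8750 MW

7.8750


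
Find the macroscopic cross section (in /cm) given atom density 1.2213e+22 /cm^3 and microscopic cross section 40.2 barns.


Sigma = N * sigma_barns * 1e-24
Sigma = 1.2213e+22 * 40.2 * 1e-24
Sigma = 0.49096 /cm

0.49096


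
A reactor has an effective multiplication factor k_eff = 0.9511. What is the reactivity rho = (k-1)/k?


rho = (k_eff - 1) / k_eff
rho = (0.9511 - 1) / 0.9511
rho = -0.051414

-0.051414


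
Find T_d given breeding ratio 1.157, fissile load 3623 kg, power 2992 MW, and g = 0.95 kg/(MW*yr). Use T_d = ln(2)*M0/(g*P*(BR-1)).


Breeding gain G = BR - 1 = 1.157 - 1 = 0.157
Fissile production rate = g * P * G = 0.95 * 2992 * 0.157 = 446.2568 kg/yr
T_d = ln(2) * M0 / (g * P * G)
T_d = ln(2) * 3623 / 446.2568 = 5.6274 yr

5.6274


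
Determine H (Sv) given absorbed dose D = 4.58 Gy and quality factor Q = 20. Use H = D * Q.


H = D * Q
H = 4.58 * 20
H = 91.600 Sv

91.600


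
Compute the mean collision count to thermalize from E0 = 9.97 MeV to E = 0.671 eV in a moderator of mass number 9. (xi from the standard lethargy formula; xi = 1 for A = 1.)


xi = 1 + (A-1)^2/(2A)*ln((A-1)/(A+1)) = 0.2066007 (for A = 9)
n = ln(E0/E) / xi
n = ln(9.97e6 / 0.671) / 0.2066007
n = ln(1.485842e+07) / 0.2066007 = 79.932

79.932


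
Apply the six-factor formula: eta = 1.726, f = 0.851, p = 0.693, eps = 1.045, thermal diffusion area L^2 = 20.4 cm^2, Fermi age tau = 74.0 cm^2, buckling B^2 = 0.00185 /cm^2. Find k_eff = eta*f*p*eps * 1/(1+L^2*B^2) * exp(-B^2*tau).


k_inf = eta*f*p*eps = 1.726*0.851*0.693*1.045 = 1.063702
P_TNL = 1/(1 + L^2*B^2) = 1/(1 + 20.4*0.00185) = 0.9636325
P_FNL = exp(-B^2*tau) = exp(-0.00185*74.0) = 0.8720574
k_eff = k_inf * P_TNL * P_FNL = 1.063702 * 0.9636325 * 0.8720574
k_eff = 0.89387

0.89387


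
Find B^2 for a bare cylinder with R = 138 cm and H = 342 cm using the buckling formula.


B^2 = (2.405/R)^2 + (pi/H)^2
B^2 = (2.405/138)^2 + (pi/342)^2
B^2 = 3.8810e-04 /cm^2

3.8810e-04


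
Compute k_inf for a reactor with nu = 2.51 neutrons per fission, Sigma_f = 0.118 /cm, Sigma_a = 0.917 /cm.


k_inf = nu * Sigma_f / Sigma_a
k_inf = 2.51 * 0.118 / 0.917
k_inf = 0.32299

0.32299


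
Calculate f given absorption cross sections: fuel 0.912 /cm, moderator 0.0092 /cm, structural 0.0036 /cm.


f = Sigma_a_fuel / (Sigma_a_fuel + Sigma_a_mod + Sigma_a_other)
f = 0.912 / (0.912 + 0.0092 + 0.0036)
f = 0.98616

0.98616


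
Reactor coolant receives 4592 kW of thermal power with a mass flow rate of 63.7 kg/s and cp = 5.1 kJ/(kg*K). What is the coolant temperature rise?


dT = Q / (m_dot * cp)
dT = 4592 / (63.7 * 5.1)
dT = 14.135 C

14.135


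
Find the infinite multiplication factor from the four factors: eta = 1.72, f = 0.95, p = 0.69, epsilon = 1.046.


k_inf = eta * f * p * epsilon
k_inf = 1.72 * 0.95 * 0.69 * 1.046
k_inf = 1.1793

1.1793


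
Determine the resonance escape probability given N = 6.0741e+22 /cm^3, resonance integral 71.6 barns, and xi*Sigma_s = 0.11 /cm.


p = exp(-N * I * 1e-24 / (xi*Sigma_s))
p = exp(-6.0741e+22 * 71.6 * 1e-24 / 0.11)
p = 6.7508e-18

6.7508e-18


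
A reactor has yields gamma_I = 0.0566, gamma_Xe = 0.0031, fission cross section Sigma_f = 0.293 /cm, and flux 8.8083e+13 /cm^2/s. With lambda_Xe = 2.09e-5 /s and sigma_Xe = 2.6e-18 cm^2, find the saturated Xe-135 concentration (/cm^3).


Xe_eq = (gamma_I + gamma_Xe) * Sigma_f * phi / (lambda_Xe + sigma_Xe * phi)
Numerator = (0.0566 + 0.0031) * 0.293 * 8.8083e+13 = 1.540757e+12
Denominator = 2.09e-5 + 2.6e-18 * 8.8083e+13 = 2.499158e-04
Xe_eq = 1.540757e+12 / 2.499158e-04 = 6.1651e+15 /cm^3

6.1651e+15


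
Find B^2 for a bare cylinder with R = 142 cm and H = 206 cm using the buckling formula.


B^2 = (2.405/R)^2 + (pi/H)^2
B^2 = (2.405/142)^2 + (pi/206)^2
B^2 = 5.1943e-04 /cm^2

5.1943e-04


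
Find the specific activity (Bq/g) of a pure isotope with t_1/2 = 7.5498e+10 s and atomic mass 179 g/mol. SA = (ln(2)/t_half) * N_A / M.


lambda = ln(2) / t_half = ln(2) / 7.5498e+10 = 9.181001e-12 /s
SA = lambda * N_A / M
SA = 9.181001e-12 * 6.022e23 / 179
SA = 3.0887e+10 Bq/g

3.0887e+10


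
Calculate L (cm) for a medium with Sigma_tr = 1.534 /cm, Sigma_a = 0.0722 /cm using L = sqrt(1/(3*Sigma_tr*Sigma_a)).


D = 1 / (3 * Sigma_tr) = 1 / (3 * 1.534) = 0.2172968 cm
L = sqrt(D / Sigma_a)
L = sqrt(0.2172968 / 0.0722)
L = 1.7348 cm

1.7348


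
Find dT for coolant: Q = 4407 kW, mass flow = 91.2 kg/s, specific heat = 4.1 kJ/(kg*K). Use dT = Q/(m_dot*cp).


dT = Q / (m_dot * cp)
dT = 4407 / (91.2 * 4.1)
dT = 11.786 C

11.786


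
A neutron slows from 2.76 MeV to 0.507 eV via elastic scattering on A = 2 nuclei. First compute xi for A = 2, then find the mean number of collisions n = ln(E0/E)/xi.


xi = 1 + (A-1)^2/(2A)*ln((A-1)/(A+1)) = 0.7253469 (for A = 2)
n = ln(E0/E) / xi
n = ln(2.76e6 / 0.507) / 0.7253469
n = ln(5.443787e+06) / 0.7253469 = 21.383

21.383


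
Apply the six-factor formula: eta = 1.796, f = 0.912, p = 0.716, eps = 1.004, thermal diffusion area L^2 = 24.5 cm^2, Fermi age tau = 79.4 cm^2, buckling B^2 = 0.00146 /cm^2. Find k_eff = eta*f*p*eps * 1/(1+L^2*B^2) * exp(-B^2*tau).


k_inf = eta*f*p*eps = 1.796*0.912*0.716*1.004 = 1.177465
P_TNL = 1/(1 + L^2*B^2) = 1/(1 + 24.5*0.00146) = 0.9654653
P_FNL = exp(-B^2*tau) = exp(-0.00146*79.4) = 0.8905429
k_eff = k_inf * P_TNL * P_FNL = 1.177465 * 0.9654653 * 0.8905429
k_eff = 1.0124

1.0124


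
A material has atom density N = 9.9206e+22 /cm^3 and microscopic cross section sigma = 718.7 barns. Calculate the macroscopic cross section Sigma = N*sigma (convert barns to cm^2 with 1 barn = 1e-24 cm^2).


Sigma = N * sigma_barns * 1e-24
Sigma = 9.9206e+22 * 718.7 * 1e-24
Sigma = 71.299 /cm

71.299


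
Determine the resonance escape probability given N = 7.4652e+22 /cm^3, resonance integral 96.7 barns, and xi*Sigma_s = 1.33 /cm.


p = exp(-N * I * 1e-24 / (xi*Sigma_s))
p = exp(-7.4652e+22 * 96.7 * 1e-24 / 1.33)
p = 0.0043932

0.0043932


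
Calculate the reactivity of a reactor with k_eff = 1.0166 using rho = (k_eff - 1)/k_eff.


rho = (k_eff - 1) / k_eff
rho = (1.0166 - 1) / 1.0166
rho = 0.016329

0.016329


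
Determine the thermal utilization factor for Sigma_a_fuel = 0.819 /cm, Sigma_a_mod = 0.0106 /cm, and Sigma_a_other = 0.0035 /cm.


f = Sigma_a_fuel / (Sigma_a_fuel + Sigma_a_mod + Sigma_a_other)
f = 0.819 / (0.819 + 0.0106 + 0.0035)
f = 0.98308

0.98308


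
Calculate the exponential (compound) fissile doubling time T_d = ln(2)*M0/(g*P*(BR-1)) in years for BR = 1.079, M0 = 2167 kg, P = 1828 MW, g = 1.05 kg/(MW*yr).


Breeding gain G = BR - 1 = 1.079 - 1 = 0.079
Fissile production rate = g * P * G = 1.05 * 1828 * 0.079 = 151.6326 kg/yr
T_d = ln(2) * M0 / (g * P * G)
T_d = ln(2) * 2167 / 151.6326 = 9.9059 yr

9.9059


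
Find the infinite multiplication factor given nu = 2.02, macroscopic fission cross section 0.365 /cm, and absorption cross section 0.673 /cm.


k_inf = nu * Sigma_f / Sigma_a
k_inf = 2.02 * 0.365 / 0.673
k_inf = 1.0955

1.0955
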